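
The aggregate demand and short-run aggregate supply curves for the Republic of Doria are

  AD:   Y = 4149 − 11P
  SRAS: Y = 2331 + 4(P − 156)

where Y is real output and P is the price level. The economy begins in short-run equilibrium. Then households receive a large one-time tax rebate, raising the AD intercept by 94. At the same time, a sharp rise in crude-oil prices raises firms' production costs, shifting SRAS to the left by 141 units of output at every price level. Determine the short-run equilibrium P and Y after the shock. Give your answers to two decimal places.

After both shocks: AD is Y = 4243 − 11P and SRAS is Y = 1566 + 4P.
Setting them equal: 2677 = 15P, so P = 178.47.
Substituting into AD, Y = 2279.87.

P = 178.47, Y = 2279.87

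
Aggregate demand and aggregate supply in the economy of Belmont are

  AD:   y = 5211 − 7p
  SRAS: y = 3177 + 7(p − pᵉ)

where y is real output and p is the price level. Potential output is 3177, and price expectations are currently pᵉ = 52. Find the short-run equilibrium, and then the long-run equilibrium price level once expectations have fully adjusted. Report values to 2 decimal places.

Short run: p = 171.29, y = 4012.00. Long run: p = 290.57.

Short run: with pᵉ = 52, SRAS is y = 2813 + 7p. Setting AD = SRAS gives 2398 = 14p, so p = 171.29 and y = 5211 − 7p = 4012.00.
Output 4012.00 is above potential 3177, so over time expected prices rise and SRAS shifts left until y returns to 3177.
Long run: y = 3177 on the AD curve gives 3177 = 5211 − 7p, so p = 290.57.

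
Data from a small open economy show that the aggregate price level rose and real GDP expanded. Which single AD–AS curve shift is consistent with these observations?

P rose and Y rose. An AD shift moves P and Y in the same direction; an SRAS shift moves them in opposite directions.
Here P and Y moved in the same direction, so the AD curve shifted.
Since Y rose, AD shifted right.

AD shifted right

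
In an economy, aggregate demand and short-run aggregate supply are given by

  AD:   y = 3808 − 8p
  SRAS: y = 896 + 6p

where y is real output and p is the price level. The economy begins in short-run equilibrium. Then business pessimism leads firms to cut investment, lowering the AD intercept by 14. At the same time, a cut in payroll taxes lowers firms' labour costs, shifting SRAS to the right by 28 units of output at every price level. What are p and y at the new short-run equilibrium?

After both shocks: AD is y = 3794 − 8p and SRAS is y = 924 + 6p.
Setting them equal: 2870 = 14p, so p = 205.
y = 3794 − 8·205 = 2154.

p = 205, y = 2154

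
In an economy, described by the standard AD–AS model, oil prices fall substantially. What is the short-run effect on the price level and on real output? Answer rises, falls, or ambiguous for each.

This is a favourable supply shock: SRAS shifts right.
Moving along the downward-sloping AD curve, P falls and Y rises.

Price level: falls; output: rises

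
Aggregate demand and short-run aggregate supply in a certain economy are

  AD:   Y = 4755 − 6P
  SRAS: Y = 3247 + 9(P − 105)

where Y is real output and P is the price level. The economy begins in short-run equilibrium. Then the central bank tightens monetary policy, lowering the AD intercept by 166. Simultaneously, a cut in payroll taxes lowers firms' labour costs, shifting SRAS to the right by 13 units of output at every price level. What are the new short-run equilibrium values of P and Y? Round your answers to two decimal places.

P = 151.60, Y = 3679.40

After both shocks: AD is Y = 4589 − 6P and SRAS is Y = 2315 + 9P.
Setting them equal: 2274 = 15P, so P = 151.60.
Substituting into AD, Y = 3679.40.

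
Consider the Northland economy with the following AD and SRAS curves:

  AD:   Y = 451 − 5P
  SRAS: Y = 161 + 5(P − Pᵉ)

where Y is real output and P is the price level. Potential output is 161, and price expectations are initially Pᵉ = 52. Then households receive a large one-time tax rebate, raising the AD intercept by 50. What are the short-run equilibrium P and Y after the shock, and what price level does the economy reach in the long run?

Short run: P = 60, Y = 201. Long run: P = 68.

AD shifts right: new AD is Y = 501 − 5P. With Pᵉ = 52, SRAS is Y = 5P − 99.
Short run: 501 − 5P = 5P − 99 gives 600 = 10P, so P = 60 and Y = 501 − 5·60 = 201.
Y = 201 is above potential 161; expectations adjust and SRAS shifts left until Y = 161.
Long run: on the new AD curve, 161 = 501 − 5P gives P = 68.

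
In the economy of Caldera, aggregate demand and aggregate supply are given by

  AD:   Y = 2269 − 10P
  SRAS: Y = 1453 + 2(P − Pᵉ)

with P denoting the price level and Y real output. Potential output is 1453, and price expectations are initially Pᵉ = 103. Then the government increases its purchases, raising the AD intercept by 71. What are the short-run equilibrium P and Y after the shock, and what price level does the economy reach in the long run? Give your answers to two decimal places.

Short run: P = 91.08, Y = 1429.17. Long run: P = 88.70.

AD shifts right: new AD is Y = 2340 − 10P. With Pᵉ = 103, SRAS is Y = 1247 + 2P.
Short run: 2340 − 10P = 1247 + 2P gives 1093 = 12P, so P = 91.08 and Y = 2340 − 10P = 1429.17.
Y = 1429.17 is below potential 1453; expectations adjust and SRAS shifts right until Y = 1453.
Long run: on the new AD curve, 1453 = 2340 − 10P gives P = 88.70.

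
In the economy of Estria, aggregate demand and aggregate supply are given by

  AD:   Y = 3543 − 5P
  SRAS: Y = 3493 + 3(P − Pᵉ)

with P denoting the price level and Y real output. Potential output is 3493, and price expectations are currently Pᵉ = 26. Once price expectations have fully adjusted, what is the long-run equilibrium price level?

Short run: with Pᵉ = 26, SRAS is Y = 3415 + 3P. Setting AD = SRAS gives 128 = 8P, so P = 16 and Y = 3543 − 5·16 = 3463.
Output 3463 is below potential 3493, so over time expected prices fall and SRAS shifts right until Y returns to 3493.
Long run: Y = 3493 on the AD curve gives 3493 = 3543 − 5P, so P = 10.

Long-run P = 10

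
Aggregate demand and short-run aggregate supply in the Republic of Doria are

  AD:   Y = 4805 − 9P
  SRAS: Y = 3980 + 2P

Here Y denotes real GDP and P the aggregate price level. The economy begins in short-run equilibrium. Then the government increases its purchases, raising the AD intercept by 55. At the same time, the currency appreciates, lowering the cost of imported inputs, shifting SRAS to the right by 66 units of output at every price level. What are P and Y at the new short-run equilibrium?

After both shocks: AD is Y = 4860 − 9P and SRAS is Y = 4046 + 2P.
Setting them equal: 814 = 11P, so P = 74.
Y = 4860 − 9·74 = 4194.

P = 74, Y = 4194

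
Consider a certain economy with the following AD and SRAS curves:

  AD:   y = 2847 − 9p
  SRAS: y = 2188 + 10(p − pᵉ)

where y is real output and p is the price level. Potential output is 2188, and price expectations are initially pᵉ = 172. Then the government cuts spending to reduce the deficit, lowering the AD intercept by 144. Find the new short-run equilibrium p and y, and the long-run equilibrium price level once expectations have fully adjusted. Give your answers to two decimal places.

Short run: p = 117.63, y = 1644.32. Long run: p = 57.22.

AD shifts left: new AD is y = 2703 − 9p. With pᵉ = 172, SRAS is y = 468 + 10p.
Short run: 2703 − 9p = 468 + 10p gives 2235 = 19p, so p = 117.63 and y = 2703 − 9p = 1644.32.
y = 1644.32 is below potential 2188; expectations adjust and SRAS shifts right until y = 2188.
Long run: on the new AD curve, 2188 = 2703 − 9p gives p = 57.22.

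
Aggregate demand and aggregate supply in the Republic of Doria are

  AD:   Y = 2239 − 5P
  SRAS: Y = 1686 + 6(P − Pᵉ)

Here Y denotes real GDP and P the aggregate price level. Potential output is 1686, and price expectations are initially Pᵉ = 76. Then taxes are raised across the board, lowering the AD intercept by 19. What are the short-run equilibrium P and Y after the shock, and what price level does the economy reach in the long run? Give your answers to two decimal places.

Short run: P = 90.00, Y = 1770.00. Long run: P = 106.80.

AD shifts left: new AD is Y = 2220 − 5P. With Pᵉ = 76, SRAS is Y = 1230 + 6P.
Short run: 2220 − 5P = 1230 + 6P gives 990 = 11P, so P = 90.00 and Y = 2220 − 5P = 1770.00.
Y = 1770.00 is above potential 1686; expectations adjust and SRAS shifts left until Y = 1686.
Long run: on the new AD curve, 1686 = 2220 − 5P gives P = 106.80.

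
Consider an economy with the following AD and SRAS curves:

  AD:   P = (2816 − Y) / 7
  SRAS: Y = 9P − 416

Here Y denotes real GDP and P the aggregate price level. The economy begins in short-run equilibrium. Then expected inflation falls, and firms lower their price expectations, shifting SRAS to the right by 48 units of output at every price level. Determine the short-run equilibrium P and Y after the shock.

This is a positive supply shock: SRAS shifts right.
New SRAS: Y = 9P − 368.
Set AD = SRAS: 2816 − 7P = 9P − 368, so 3184 = 16P and P = 199.
Y = 2816 − 7·199 = 1423.

P = 199, Y = 1423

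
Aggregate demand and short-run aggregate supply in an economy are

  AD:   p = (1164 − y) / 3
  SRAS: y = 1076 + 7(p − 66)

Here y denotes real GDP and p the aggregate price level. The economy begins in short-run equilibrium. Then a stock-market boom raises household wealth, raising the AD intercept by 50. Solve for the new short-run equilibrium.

This is a positive demand shock: AD shifts right.
New AD: y = 1214 − 3p.
SRAS can be written y = 614 + 7p.
Set AD = SRAS: 1214 − 3p = 614 + 7p, so 600 = 10p and p = 60.
y = 1214 − 3·60 = 1034.

p = 60, y = 1034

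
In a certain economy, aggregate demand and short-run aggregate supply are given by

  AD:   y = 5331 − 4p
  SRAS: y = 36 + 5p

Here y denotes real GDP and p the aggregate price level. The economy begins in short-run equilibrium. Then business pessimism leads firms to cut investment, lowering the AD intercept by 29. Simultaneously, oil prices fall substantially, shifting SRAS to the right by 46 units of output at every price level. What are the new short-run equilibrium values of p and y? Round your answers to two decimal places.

p = 580.00, y = 2982.00

After both shocks: AD is y = 5302 − 4p and SRAS is y = 82 + 5p.
Setting them equal: 5220 = 9p, so p = 580.00.
Substituting into AD, y = 2982.00.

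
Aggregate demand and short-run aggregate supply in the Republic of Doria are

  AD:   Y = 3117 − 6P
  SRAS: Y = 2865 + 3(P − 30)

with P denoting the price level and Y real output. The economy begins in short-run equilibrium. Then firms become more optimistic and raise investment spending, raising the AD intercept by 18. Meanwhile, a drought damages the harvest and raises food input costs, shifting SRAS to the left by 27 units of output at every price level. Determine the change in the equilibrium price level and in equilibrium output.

ΔP = +5, ΔY = -12

After both shocks: AD is Y = 3135 − 6P and SRAS is Y = 2748 + 3P.
Setting them equal: 387 = 9P, so P = 43.
Y = 3135 − 6·43 = 2877.
Initially P = 38, Y = 2889, so ΔP = +5 and ΔY = -12.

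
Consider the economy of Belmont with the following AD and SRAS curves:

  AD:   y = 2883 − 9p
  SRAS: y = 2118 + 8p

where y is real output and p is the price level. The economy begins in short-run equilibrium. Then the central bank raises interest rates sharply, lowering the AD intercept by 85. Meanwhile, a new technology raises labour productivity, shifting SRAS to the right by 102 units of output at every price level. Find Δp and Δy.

Δp = -11, Δy = +14

After both shocks: AD is y = 2798 − 9p and SRAS is y = 2220 + 8p.
Setting them equal: 578 = 17p, so p = 34.
y = 2798 − 9·34 = 2492.
Initially p = 45, y = 2478, so Δp = -11 and Δy = +14.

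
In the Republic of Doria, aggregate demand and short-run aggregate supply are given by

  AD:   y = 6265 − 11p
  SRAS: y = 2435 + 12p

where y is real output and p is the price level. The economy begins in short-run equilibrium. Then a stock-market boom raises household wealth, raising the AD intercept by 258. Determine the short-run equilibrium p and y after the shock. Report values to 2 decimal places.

p = 177.74, y = 4567.87

This is a positive demand shock: AD shifts right.
New AD: y = 6523 − 11p.
Set AD = SRAS: 6523 − 11p = 2435 + 12p, so 4088 = 23p and p = 177.74.
Substituting into AD, y = 4567.87.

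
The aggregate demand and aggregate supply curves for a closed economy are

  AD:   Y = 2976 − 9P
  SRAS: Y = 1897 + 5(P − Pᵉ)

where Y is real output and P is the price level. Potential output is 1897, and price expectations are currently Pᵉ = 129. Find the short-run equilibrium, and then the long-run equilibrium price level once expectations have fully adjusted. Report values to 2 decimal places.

Short run: P = 123.14, Y = 1867.71. Long run: P = 119.89.

Short run: with Pᵉ = 129, SRAS is Y = 1252 + 5P. Setting AD = SRAS gives 1724 = 14P, so P = 123.14 and Y = 2976 − 9P = 1867.71.
Output 1867.71 is below potential 1897, so over time expected prices fall and SRAS shifts right until Y returns to 1897.
Long run: Y = 1897 on the AD curve gives 1897 = 2976 − 9P, so P = 119.89.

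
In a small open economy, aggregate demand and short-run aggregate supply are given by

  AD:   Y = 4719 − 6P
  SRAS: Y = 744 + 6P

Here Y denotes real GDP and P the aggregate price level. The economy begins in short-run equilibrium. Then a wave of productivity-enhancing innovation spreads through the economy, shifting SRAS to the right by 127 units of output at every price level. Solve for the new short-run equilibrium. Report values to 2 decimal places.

This is a positive supply shock: SRAS shifts right.
New SRAS: Y = 871 + 6P.
Set AD = SRAS: 4719 − 6P = 871 + 6P, so 3848 = 12P and P = 320.67.
Substituting into AD, Y = 2795.00.

P = 320.67, Y = 2795.00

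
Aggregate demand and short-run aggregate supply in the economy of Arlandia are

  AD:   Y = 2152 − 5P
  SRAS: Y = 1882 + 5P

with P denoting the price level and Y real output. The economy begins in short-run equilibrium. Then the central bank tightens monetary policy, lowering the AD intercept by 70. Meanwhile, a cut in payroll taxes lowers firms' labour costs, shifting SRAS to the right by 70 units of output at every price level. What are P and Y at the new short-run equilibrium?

After both shocks: AD is Y = 2082 − 5P and SRAS is Y = 1952 + 5P.
Setting them equal: 130 = 10P, so P = 13.
Y = 2082 − 5·13 = 2017.

P = 13, Y = 2017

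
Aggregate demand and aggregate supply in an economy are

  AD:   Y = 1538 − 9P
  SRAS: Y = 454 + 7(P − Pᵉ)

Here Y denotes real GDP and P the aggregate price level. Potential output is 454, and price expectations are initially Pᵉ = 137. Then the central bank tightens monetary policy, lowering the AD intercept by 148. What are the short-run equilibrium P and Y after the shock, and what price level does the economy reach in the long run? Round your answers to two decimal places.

AD shifts left: new AD is Y = 1390 − 9P. With Pᵉ = 137, SRAS is Y = 7P − 505.
Short run: 1390 − 9P = 7P − 505 gives 1895 = 16P, so P = 118.44 and Y = 1390 − 9P = 324.06.
Y = 324.06 is below potential 454; expectations adjust and SRAS shifts right until Y = 454.
Long run: on the new AD curve, 454 = 1390 − 9P gives P = 104.00.

Short run: P = 118.44, Y = 324.06. Long run: P = 104.00.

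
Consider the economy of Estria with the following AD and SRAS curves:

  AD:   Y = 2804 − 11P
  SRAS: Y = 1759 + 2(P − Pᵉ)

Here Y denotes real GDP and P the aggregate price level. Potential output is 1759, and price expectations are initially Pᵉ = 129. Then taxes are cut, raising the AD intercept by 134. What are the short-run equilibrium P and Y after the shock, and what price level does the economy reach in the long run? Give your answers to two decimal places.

AD shifts right: new AD is Y = 2938 − 11P. With Pᵉ = 129, SRAS is Y = 1501 + 2P.
Short run: 2938 − 11P = 1501 + 2P gives 1437 = 13P, so P = 110.54 and Y = 2938 − 11P = 1722.08.
Y = 1722.08 is below potential 1759; expectations adjust and SRAS shifts right until Y = 1759.
Long run: on the new AD curve, 1759 = 2938 − 11P gives P = 107.18.

Short run: P = 110.54, Y = 1722.08. Long run: P = 107.18.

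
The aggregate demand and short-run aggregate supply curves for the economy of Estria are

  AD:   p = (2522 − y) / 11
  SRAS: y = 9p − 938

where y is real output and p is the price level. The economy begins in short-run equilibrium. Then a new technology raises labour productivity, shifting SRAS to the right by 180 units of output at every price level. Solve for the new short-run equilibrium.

This is a positive supply shock: SRAS shifts right.
New SRAS: y = 9p − 758.
Set AD = SRAS: 2522 − 11p = 9p − 758, so 3280 = 20p and p = 164.
y = 2522 − 11·164 = 718.

p = 164, y = 718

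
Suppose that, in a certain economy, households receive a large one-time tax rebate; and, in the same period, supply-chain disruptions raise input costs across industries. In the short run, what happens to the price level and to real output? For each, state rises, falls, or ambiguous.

Price level: rises; output: ambiguous

The first event is a positive demand shock: AD shifts right, which by itself pushes P up and Y up.
The second is an adverse supply shock: SRAS shifts left, which by itself pushes P up and Y down.
Both shocks push P up, so P rises. The two shocks push Y in opposite directions, so the effect on Y is ambiguous.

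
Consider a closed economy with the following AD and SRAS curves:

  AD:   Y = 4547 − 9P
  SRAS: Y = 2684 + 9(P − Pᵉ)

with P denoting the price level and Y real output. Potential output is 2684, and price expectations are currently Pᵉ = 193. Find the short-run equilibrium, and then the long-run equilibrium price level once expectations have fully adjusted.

Short run: with Pᵉ = 193, SRAS is Y = 947 + 9P. Setting AD = SRAS gives 3600 = 18P, so P = 200 and Y = 4547 − 9·200 = 2747.
Output 2747 is above potential 2684, so over time expected prices rise and SRAS shifts left until Y returns to 2684.
Long run: Y = 2684 on the AD curve gives 2684 = 4547 − 9P, so P = 207.

Short run: P = 200, Y = 2747. Long run: P = 207.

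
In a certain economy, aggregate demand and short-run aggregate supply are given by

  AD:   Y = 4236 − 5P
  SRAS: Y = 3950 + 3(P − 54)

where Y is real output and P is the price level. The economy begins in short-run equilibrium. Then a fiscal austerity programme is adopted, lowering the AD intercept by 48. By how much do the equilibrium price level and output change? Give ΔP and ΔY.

This is a negative demand shock: AD shifts left.
New AD: Y = 4188 − 5P.
SRAS can be written Y = 3788 + 3P.
Set AD = SRAS: 4188 − 5P = 3788 + 3P, so 400 = 8P and P = 50.
Y = 4188 − 5·50 = 3938.
Initially P = 56, Y = 3956, so ΔP = -6 and ΔY = -18.

ΔP = -6, ΔY = -18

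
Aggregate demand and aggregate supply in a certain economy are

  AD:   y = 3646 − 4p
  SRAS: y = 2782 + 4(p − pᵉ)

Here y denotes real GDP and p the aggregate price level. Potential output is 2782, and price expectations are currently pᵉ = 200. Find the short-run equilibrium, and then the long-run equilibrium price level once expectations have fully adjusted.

Short run: with pᵉ = 200, SRAS is y = 1982 + 4p. Setting AD = SRAS gives 1664 = 8p, so p = 208 and y = 3646 − 4·208 = 2814.
Output 2814 is above potential 2782, so over time expected prices rise and SRAS shifts left until y returns to 2782.
Long run: y = 2782 on the AD curve gives 2782 = 3646 − 4p, so p = 216.

Short run: p = 208, y = 2814. Long run: p = 216.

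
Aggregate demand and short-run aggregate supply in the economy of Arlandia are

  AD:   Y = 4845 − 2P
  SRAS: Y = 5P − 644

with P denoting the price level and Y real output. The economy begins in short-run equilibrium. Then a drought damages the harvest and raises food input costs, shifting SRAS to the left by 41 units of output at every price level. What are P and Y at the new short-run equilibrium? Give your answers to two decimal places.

This is a negative supply shock: SRAS shifts left.
New SRAS: Y = 5P − 685.
Set AD = SRAS: 4845 − 2P = 5P − 685, so 5530 = 7P and P = 790.00.
Substituting into AD, Y = 3265.00.

P = 790.00, Y = 3265.00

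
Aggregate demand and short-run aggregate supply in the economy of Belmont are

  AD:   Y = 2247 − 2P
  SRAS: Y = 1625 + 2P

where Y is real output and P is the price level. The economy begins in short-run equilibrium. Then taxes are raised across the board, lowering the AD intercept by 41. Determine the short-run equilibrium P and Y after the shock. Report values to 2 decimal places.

This is a negative demand shock: AD shifts left.
New AD: Y = 2206 − 2P.
Set AD = SRAS: 2206 − 2P = 1625 + 2P, so 581 = 4P and P = 145.25.
Substituting into AD, Y = 1915.50.

P = 145.25, Y = 1915.50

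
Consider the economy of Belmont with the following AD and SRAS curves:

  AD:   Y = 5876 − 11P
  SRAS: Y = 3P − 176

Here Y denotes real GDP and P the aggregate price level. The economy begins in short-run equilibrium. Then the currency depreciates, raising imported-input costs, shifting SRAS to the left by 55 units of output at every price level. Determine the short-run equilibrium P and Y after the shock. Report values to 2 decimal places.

This is a negative supply shock: SRAS shifts left.
New SRAS: Y = 3P − 231.
Set AD = SRAS: 5876 − 11P = 3P − 231, so 6107 = 14P and P = 436.21.
Substituting into AD, Y = 1077.64.

P = 436.21, Y = 1077.64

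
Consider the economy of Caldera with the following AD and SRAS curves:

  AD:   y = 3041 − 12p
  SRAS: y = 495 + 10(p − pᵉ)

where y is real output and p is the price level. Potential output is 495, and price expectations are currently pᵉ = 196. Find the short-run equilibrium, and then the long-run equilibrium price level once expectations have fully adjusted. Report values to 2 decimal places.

Short run: with pᵉ = 196, SRAS is y = 10p − 1465. Setting AD = SRAS gives 4506 = 22p, so p = 204.82 and y = 3041 − 12p = 583.18.
Output 583.18 is above potential 495, so over time expected prices rise and SRAS shifts left until y returns to 495.
Long run: y = 495 on the AD curve gives 495 = 3041 − 12p, so p = 212.17.

Short run: p = 204.82, y = 583.18. Long run: p = 212.17.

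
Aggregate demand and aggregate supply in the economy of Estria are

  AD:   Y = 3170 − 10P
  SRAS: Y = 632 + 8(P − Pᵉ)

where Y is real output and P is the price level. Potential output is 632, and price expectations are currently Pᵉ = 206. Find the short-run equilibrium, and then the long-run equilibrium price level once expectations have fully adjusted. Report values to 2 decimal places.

Short run: with Pᵉ = 206, SRAS is Y = 8P − 1016. Setting AD = SRAS gives 4186 = 18P, so P = 232.56 and Y = 3170 − 10P = 844.44.
Output 844.44 is above potential 632, so over time expected prices rise and SRAS shifts left until Y returns to 632.
Long run: Y = 632 on the AD curve gives 632 = 3170 − 10P, so P = 253.80.

Short run: P = 232.56, Y = 844.44. Long run: P = 253.80.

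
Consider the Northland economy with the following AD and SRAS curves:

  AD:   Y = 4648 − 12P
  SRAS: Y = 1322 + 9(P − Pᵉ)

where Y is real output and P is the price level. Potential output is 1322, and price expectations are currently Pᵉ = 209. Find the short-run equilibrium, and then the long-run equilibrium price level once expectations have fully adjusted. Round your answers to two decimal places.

Short run: with Pᵉ = 209, SRAS is Y = 9P − 559. Setting AD = SRAS gives 5207 = 21P, so P = 247.95 and Y = 4648 − 12P = 1672.57.
Output 1672.57 is above potential 1322, so over time expected prices rise and SRAS shifts left until Y returns to 1322.
Long run: Y = 1322 on the AD curve gives 1322 = 4648 − 12P, so P = 277.17.

Short run: P = 247.95, Y = 1672.57. Long run: P = 277.17.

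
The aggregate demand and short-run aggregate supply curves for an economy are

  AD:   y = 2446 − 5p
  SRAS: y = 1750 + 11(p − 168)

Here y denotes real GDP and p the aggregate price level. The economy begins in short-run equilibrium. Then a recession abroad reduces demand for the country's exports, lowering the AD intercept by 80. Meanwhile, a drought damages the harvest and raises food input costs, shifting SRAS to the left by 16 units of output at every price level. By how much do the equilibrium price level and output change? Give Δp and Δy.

After both shocks: AD is y = 2366 − 5p and SRAS is y = 11p − 114.
Setting them equal: 2480 = 16p, so p = 155.
y = 2366 − 5·155 = 1591.
Initially p = 159, y = 1651, so Δp = -4 and Δy = -60.

Δp = -4, Δy = -60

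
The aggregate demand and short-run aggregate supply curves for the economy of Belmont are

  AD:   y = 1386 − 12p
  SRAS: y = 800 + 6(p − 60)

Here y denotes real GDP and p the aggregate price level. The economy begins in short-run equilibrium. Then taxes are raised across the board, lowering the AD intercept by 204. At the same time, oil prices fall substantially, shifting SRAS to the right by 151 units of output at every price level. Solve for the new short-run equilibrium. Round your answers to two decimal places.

p = 32.83, y = 788.00

After both shocks: AD is y = 1182 − 12p and SRAS is y = 591 + 6p.
Setting them equal: 591 = 18p, so p = 32.83.
Substituting into AD, y = 788.00.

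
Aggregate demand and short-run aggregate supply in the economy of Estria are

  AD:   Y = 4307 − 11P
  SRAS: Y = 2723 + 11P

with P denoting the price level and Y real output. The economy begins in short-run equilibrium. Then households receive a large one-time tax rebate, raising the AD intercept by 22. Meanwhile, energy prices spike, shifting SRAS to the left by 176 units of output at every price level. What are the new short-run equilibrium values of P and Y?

P = 81, Y = 3438

After both shocks: AD is Y = 4329 − 11P and SRAS is Y = 2547 + 11P.
Setting them equal: 1782 = 22P, so P = 81.
Y = 4329 − 11·81 = 3438.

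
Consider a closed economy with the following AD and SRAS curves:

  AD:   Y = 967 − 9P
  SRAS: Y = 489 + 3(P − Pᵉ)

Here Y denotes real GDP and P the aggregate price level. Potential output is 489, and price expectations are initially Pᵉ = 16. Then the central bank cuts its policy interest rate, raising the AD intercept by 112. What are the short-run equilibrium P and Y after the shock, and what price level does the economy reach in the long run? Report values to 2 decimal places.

AD shifts right: new AD is Y = 1079 − 9P. With Pᵉ = 16, SRAS is Y = 441 + 3P.
Short run: 1079 − 9P = 441 + 3P gives 638 = 12P, so P = 53.17 and Y = 1079 − 9P = 600.50.
Y = 600.50 is above potential 489; expectations adjust and SRAS shifts left until Y = 489.
Long run: on the new AD curve, 489 = 1079 − 9P gives P = 65.56.

Short run: P = 53.17, Y = 600.50. Long run: P = 65.56.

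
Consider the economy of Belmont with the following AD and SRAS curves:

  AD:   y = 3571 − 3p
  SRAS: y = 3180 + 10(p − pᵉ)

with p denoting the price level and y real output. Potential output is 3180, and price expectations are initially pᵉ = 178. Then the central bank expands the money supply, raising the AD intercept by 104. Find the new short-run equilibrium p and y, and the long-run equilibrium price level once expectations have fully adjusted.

AD shifts right: new AD is y = 3675 − 3p. With pᵉ = 178, SRAS is y = 1400 + 10p.
Short run: 3675 − 3p = 1400 + 10p gives 2275 = 13p, so p = 175 and y = 3675 − 3·175 = 3150.
y = 3150 is below potential 3180; expectations adjust and SRAS shifts right until y = 3180.
Long run: on the new AD curve, 3180 = 3675 − 3p gives p = 165.

Short run: p = 175, y = 3150. Long run: p = 165.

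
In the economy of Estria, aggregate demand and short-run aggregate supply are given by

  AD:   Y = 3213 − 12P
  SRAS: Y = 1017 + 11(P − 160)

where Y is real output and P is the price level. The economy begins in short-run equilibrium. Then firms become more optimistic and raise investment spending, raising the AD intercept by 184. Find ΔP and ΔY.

This is a positive demand shock: AD shifts right.
New AD: Y = 3397 − 12P.
SRAS can be written Y = 11P − 743.
Set AD = SRAS: 3397 − 12P = 11P − 743, so 4140 = 23P and P = 180.
Y = 3397 − 12·180 = 1237.
Initially P = 172, Y = 1149, so ΔP = +8 and ΔY = +88.

ΔP = +8, ΔY = +88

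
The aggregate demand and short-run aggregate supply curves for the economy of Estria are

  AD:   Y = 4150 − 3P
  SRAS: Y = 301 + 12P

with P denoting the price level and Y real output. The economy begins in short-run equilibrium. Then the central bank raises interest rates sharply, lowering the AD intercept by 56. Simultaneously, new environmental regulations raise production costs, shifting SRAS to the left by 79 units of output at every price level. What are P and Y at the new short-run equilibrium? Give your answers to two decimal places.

P = 258.13, Y = 3319.60

After both shocks: AD is Y = 4094 − 3P and SRAS is Y = 222 + 12P.
Setting them equal: 3872 = 15P, so P = 258.13.
Substituting into AD, Y = 3319.60.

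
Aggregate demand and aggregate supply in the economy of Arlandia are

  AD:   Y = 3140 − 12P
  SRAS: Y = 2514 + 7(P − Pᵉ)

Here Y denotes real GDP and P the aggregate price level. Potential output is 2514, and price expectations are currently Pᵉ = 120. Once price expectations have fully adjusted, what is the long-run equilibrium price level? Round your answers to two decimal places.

Short run: with Pᵉ = 120, SRAS is Y = 1674 + 7P. Setting AD = SRAS gives 1466 = 19P, so P = 77.16 and Y = 3140 − 12P = 2214.11.
Output 2214.11 is below potential 2514, so over time expected prices fall and SRAS shifts right until Y returns to 2514.
Long run: Y = 2514 on the AD curve gives 2514 = 3140 − 12P, so P = 52.17.

Long-run P = 52.17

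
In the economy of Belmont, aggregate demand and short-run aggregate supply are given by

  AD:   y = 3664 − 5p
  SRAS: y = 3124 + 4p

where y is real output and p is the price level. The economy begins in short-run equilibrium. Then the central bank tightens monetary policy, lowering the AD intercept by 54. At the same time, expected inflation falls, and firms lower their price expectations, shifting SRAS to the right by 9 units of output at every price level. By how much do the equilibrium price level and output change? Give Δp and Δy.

Δp = -7, Δy = -19

After both shocks: AD is y = 3610 − 5p and SRAS is y = 3133 + 4p.
Setting them equal: 477 = 9p, so p = 53.
y = 3610 − 5·53 = 3345.
Initially p = 60, y = 3364, so Δp = -7 and Δy = -19.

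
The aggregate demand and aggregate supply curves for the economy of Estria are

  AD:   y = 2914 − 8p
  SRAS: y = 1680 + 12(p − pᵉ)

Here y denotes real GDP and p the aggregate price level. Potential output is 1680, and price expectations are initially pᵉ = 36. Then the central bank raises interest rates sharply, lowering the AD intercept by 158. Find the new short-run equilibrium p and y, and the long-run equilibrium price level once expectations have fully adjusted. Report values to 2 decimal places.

AD shifts left: new AD is y = 2756 − 8p. With pᵉ = 36, SRAS is y = 1248 + 12p.
Short run: 2756 − 8p = 1248 + 12p gives 1508 = 20p, so p = 75.40 and y = 2756 − 8p = 2152.80.
y = 2152.80 is above potential 1680; expectations adjust and SRAS shifts left until y = 1680.
Long run: on the new AD curve, 1680 = 2756 − 8p gives p = 134.50.

Short run: p = 75.40, y = 2152.80. Long run: p = 134.50.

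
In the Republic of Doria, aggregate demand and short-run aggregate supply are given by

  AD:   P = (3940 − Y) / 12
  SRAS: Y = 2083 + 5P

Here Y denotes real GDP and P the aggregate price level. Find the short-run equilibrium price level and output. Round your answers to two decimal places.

Rearrange AD to Y = 3940 − 12P.
Set AD = SRAS: 3940 − 12P = 2083 + 5P, so 1857 = 17P and P = 109.24.
Substituting into AD, Y = 3940 − 12P = 2629.18.

P = 109.24, Y = 2629.18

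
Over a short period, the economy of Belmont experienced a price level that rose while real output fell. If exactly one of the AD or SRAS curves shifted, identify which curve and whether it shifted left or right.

P rose and Y fell. An AD shift moves P and Y in the same direction; an SRAS shift moves them in opposite directions.
Here P and Y moved in opposite directions, so the SRAS curve shifted.
Since Y fell, SRAS shifted left.

SRAS shifted left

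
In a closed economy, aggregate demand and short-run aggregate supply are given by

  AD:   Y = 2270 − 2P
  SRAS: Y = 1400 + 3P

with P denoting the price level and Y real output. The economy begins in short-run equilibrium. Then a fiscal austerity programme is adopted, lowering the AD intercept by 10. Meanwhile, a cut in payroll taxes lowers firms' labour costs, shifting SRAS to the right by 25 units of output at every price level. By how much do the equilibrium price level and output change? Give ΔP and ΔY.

ΔP = -7, ΔY = +4

After both shocks: AD is Y = 2260 − 2P and SRAS is Y = 1425 + 3P.
Setting them equal: 835 = 5P, so P = 167.
Y = 2260 − 2·167 = 1926.
Initially P = 174, Y = 1922, so ΔP = -7 and ΔY = +4.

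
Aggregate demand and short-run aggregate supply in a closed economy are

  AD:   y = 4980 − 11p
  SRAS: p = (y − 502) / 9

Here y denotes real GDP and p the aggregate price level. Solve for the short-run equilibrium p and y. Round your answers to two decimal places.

Rearrange SRAS to y = 502 + 9p.
Set AD = SRAS: 4980 − 11p = 502 + 9p, so 4478 = 20p and p = 223.90.
Substituting into AD, y = 4980 − 11p = 2517.10.

p = 223.90, y = 2517.10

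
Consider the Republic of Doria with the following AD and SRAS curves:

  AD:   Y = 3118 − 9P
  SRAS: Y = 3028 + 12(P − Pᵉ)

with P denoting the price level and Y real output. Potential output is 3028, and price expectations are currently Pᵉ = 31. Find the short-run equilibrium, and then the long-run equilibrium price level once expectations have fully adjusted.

Short run: P = 22, Y = 2920. Long run: P = 10.

Short run: with Pᵉ = 31, SRAS is Y = 2656 + 12P. Setting AD = SRAS gives 462 = 21P, so P = 22 and Y = 3118 − 9·22 = 2920.
Output 2920 is below potential 3028, so over time expected prices fall and SRAS shifts right until Y returns to 3028.
Long run: Y = 3028 on the AD curve gives 3028 = 3118 − 9P, so P = 10.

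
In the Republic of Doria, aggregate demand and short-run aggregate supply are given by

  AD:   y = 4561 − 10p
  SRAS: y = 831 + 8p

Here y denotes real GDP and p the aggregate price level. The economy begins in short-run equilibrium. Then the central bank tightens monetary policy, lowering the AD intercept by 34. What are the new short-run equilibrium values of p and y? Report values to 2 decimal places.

This is a negative demand shock: AD shifts left.
New AD: y = 4527 − 10p.
Set AD = SRAS: 4527 − 10p = 831 + 8p, so 3696 = 18p and p = 205.33.
Substituting into AD, y = 2473.67.

p = 205.33, y = 2473.67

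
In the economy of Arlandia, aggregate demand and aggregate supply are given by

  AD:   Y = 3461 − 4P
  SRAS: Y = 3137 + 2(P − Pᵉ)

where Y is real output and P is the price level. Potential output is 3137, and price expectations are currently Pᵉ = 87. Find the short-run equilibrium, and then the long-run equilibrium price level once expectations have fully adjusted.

Short run: P = 83, Y = 3129. Long run: P = 81.

Short run: with Pᵉ = 87, SRAS is Y = 2963 + 2P. Setting AD = SRAS gives 498 = 6P, so P = 83 and Y = 3461 − 4·83 = 3129.
Output 3129 is below potential 3137, so over time expected prices fall and SRAS shifts right until Y returns to 3137.
Long run: Y = 3137 on the AD curve gives 3137 = 3461 − 4P, so P = 81.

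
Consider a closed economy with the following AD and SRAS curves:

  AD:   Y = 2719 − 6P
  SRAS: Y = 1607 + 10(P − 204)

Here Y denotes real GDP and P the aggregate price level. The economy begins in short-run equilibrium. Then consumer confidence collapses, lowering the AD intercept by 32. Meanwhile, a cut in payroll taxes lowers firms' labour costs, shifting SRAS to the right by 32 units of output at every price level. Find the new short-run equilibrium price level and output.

P = 193, Y = 1529

After both shocks: AD is Y = 2687 − 6P and SRAS is Y = 10P − 401.
Setting them equal: 3088 = 16P, so P = 193.
Y = 2687 − 6·193 = 1529.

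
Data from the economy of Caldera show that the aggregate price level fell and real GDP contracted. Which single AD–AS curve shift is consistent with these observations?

P fell and Y fell. An AD shift moves P and Y in the same direction; an SRAS shift moves them in opposite directions.
Here P and Y moved in the same direction, so the AD curve shifted.
Since Y fell, AD shifted left.

AD shifted left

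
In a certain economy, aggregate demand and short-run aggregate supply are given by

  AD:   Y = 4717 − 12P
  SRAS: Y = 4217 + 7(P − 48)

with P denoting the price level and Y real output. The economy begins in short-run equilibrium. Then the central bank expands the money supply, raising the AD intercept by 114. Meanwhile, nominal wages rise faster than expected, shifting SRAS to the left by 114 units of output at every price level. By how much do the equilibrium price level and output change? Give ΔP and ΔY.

ΔP = +12, ΔY = -30

After both shocks: AD is Y = 4831 − 12P and SRAS is Y = 3767 + 7P.
Setting them equal: 1064 = 19P, so P = 56.
Y = 4831 − 12·56 = 4159.
Initially P = 44, Y = 4189, so ΔP = +12 and ΔY = -30.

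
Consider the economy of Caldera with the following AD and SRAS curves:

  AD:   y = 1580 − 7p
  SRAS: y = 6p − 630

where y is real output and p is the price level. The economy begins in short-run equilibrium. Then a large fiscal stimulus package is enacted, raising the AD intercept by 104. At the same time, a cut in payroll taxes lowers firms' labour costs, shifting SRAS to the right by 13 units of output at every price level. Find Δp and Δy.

Δp = +7, Δy = +55

After both shocks: AD is y = 1684 − 7p and SRAS is y = 6p − 617.
Setting them equal: 2301 = 13p, so p = 177.
y = 1684 − 7·177 = 445.
Initially p = 170, y = 390, so Δp = +7 and Δy = +55.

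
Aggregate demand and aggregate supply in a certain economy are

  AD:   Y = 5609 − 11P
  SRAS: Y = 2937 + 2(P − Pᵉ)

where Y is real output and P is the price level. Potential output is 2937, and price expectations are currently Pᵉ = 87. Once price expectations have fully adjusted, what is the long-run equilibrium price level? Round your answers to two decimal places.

Short run: with Pᵉ = 87, SRAS is Y = 2763 + 2P. Setting AD = SRAS gives 2846 = 13P, so P = 218.92 and Y = 5609 − 11P = 3200.85.
Output 3200.85 is above potential 2937, so over time expected prices rise and SRAS shifts left until Y returns to 2937.
Long run: Y = 2937 on the AD curve gives 2937 = 5609 − 11P, so P = 242.91.

Long-run P = 242.91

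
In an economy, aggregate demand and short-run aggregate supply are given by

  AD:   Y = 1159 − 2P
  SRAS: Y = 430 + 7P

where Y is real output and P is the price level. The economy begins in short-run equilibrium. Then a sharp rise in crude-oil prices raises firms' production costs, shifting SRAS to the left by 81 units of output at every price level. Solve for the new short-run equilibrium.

This is a negative supply shock: SRAS shifts left.
New SRAS: Y = 349 + 7P.
Set AD = SRAS: 1159 − 2P = 349 + 7P, so 810 = 9P and P = 90.
Y = 1159 − 2·90 = 979.

P = 90, Y = 979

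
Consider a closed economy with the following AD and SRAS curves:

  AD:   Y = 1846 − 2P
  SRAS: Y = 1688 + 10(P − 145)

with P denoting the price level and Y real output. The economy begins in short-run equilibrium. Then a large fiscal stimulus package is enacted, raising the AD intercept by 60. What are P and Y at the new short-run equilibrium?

P = 139, Y = 1628

This is a positive demand shock: AD shifts right.
New AD: Y = 1906 − 2P.
SRAS can be written Y = 238 + 10P.
Set AD = SRAS: 1906 − 2P = 238 + 10P, so 1668 = 12P and P = 139.
Y = 1906 − 2·139 = 1628.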